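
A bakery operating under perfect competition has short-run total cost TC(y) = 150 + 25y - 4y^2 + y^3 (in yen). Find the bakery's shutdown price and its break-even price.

Shutdown price = ¥21; break-even price = ¥60

AVC = 25 - 4y + y^2; minimized at y = 2, giving min AVC = ¥21. That is the shutdown price.
ATC = 150/y + 25 - 4y + y^2. Setting dATC/dy = −150/y^2 − 4 + 2y = 0 gives y = 5 (since 2·5^3 − 4·5^2 = 150).
min ATC = 150/5 + 25 − 4·5 + 5^2 = ¥60. That is the break-even price.
For ¥21 ≤ P < ¥60 the firm produces at a loss; below ¥21 it shuts down.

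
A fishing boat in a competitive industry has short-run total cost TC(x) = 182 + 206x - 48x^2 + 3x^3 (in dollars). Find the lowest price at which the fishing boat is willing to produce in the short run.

The shutdown price is the minimum of AVC. VC = 206x - 48x^2 + 3x^3, so AVC = 206 - 48x + 3x^2.
dAVC/dx = -48 + 6x = 0 gives x = 8. min AVC = 206 - 48·8 + 3·8^2 = 14.
For P < $14 the firm produces nothing.

$14 per unit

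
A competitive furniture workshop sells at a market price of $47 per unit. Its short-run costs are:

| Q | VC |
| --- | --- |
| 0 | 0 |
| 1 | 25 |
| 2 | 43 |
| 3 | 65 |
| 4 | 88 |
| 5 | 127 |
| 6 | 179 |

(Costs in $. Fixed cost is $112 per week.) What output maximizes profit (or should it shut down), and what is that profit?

Compute π = P·Q − TC at each output: Q=0: -112; Q=1: -90; Q=2: -61; Q=3: -36; Q=4: -12; Q=5: -4; Q=6: -9.
Profit is maximized at Q = 5. AVC there is 127/5 = $25.40 ≤ P, so producing beats shutting down (which would give -$112).

Q = 5; profit = -$4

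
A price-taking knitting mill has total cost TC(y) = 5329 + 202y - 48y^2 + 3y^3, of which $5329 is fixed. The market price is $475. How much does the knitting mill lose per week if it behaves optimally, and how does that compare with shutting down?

AVC = 202 - 48y + 3y^2 has its minimum $10 at y = 8; price $475 clears that bar, so the firm operates.
MC = 202 - 96y + 9y^2. Setting P = MC and taking the root on the rising branch gives y* = 13.
TR = 475·13 = 6175. TC = 5329 + 1105 = 6434. Profit = 6175 − 6434 = -$259.
By producing, the firm covers all variable cost plus $5070 of fixed cost; shutting down would lose the full $5329.

Profit = -$259 at y = 13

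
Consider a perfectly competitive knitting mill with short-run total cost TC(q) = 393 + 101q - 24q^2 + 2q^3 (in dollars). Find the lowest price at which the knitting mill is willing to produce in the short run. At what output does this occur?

$29 per unit, at q = 6

The shutdown price is the minimum of AVC. VC = 101q - 24q^2 + 2q^3, so AVC = 101 - 24q + 2q^2.
At the minimum of AVC, MC = AVC. MC = 101 - 48q + 6q^2; setting MC = AVC gives 4q^2 - 24q = 0, so q = 6. min AVC = 29.
The firm shuts down for any P below $29.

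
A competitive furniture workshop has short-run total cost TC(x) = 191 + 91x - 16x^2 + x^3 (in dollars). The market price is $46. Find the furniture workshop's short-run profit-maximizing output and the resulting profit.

AVC = 91 - 16x + x^2 has its minimum $27 at x = 8; price $46 clears that bar, so the firm operates.
MC = 91 - 32x + 3x^2. Setting P = MC and taking the root on the rising branch gives x* = 9.
TR = 46·9 = 414. TC = 191 + 252 = 443. Profit = 414 − 443 = -$29.
Shutting down would mean losing the fixed cost of $191, so operating at a loss of $29 is better by $162.

Profit = -$29 at x = 9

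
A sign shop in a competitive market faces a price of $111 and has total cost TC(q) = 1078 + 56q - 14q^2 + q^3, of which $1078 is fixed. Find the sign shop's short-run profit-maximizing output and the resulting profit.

AVC = 56 - 14q + q^2; min AVC = $7 at q = 7. Since P = $111 ≥ min AVC, the firm produces.
MC = 56 - 28q + 3q^2. Setting P = MC and taking the root on the rising branch gives q* = 11.
TR = 111·11 = 1221. TC = 1078 + 253 = 1331. Profit = 1221 − 1331 = -$110.
By producing, the firm covers all variable cost plus $968 of fixed cost; shutting down would lose the full $1078.

Profit = -$110 at q = 11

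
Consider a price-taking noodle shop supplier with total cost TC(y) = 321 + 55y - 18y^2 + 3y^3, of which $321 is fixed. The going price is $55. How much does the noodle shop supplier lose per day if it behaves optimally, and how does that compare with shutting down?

AVC = 55 - 18y + 3y^2 has its minimum $28 at y = 3; price $55 clears that bar, so the firm operates.
MC = 55 - 36y + 9y^2. Setting P = MC and taking the root on the rising branch gives y* = 4.
TR = 55·4 = 220. TC = 321 + 124 = 445. Profit = 220 − 445 = -$225.
That loss of $225 beats the $321 the firm would lose by shutting down; producing recovers $96 of fixed cost.

Profit = -$225 at y = 4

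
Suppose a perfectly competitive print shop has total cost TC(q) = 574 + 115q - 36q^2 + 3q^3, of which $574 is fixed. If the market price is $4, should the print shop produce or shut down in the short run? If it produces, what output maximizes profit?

Strip out fixed cost: VC = 115q - 36q^2 + 3q^3. Then AVC = 115 - 36q + 3q^2 and MC = 115 - 72q + 9q^2.
The AVC parabola has its vertex at q = 36/6 = 6, where AVC = 115 - 36·6 + 3·6^2 = $7.
P = $4 lies below min AVC = $7; no output level covers variable cost.
Shutting down limits the loss to fixed cost, $574.

Shut down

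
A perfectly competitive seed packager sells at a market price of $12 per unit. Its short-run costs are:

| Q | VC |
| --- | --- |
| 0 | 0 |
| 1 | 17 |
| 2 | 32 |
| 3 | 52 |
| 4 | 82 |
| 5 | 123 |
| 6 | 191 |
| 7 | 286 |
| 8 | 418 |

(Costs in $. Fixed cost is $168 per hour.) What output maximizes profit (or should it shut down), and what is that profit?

Q = 0 (shut down); profit = -$168

Profit at each row (π = 12Q − TC): Q=0: -168; Q=1: -173; Q=2: -176; Q=3: -184; Q=4: -202; Q=5: -231; Q=6: -287; Q=7: -370; Q=8: -490.
Profit is highest at Q = 0. Equivalently, the lowest AVC in the table is 32/2 ≈ $16 at Q = 2, and P = $12 falls below it — price never covers variable cost, so the firm shuts down and loses only its fixed cost.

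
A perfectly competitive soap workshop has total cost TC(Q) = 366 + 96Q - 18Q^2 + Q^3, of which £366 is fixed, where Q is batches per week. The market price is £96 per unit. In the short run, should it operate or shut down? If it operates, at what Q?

Produce at Q = 12

From TC, MC = TC'(Q) = 96 - 36Q + 3Q^2 and AVC = VC/Q = 96 - 18Q + Q^2.
AVC is minimized where dAVC/dQ = -18 + 2Q = 0, at Q = 9; min AVC = 96 - 18·9 + 9^2 = £15.
P = £96 exceeds min AVC = £15, so the firm stays open.
Set P = MC: 96 = 96 - 36Q + 3Q^2 → -36Q + 3Q^2 = 0. The roots are Q = 0 and Q = 12; the profit-maximizing output is on the rising part of MC, so Q* = 12.
Check: AVC at Q = 12 is £24 ≤ P, so revenue covers variable cost.
Profit = P·Q − TC = 96·12 − 654 = £498.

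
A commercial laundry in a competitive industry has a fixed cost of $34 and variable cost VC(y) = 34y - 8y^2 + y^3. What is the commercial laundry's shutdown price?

$18 per unit

The firm shuts down when price falls below the minimum of average variable cost. AVC = VC/y = 34 - 8y + y^2.
dAVC/dy = -8 + 2y = 0 gives y = 4. min AVC = 34 - 8·4 + 4^2 = 18.
So the shutdown price is $18.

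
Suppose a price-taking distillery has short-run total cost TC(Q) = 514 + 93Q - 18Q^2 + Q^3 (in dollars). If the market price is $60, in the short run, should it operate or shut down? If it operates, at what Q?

Produce at Q = 11

Strip out fixed cost: VC = 93Q - 18Q^2 + Q^3. Then AVC = 93 - 18Q + Q^2 and MC = 93 - 36Q + 3Q^2.
The AVC parabola has its vertex at Q = 18/2 = 9, where AVC = 93 - 18·9 + 9^2 = $12.
P = $60 exceeds min AVC = $12, so the firm stays open.
Set P = MC: 60 = 93 - 36Q + 3Q^2 → 33 - 36Q + 3Q^2 = 0. The roots are Q = 1 and Q = 11; the profit-maximizing output is on the rising part of MC, so Q* = 11.
Check: AVC at Q = 11 is $16 ≤ P, so revenue covers variable cost.
Profit = P·Q − TC = 60·11 − 690 = -$30, a loss, but smaller than the $514 fixed cost the firm would lose by shutting down.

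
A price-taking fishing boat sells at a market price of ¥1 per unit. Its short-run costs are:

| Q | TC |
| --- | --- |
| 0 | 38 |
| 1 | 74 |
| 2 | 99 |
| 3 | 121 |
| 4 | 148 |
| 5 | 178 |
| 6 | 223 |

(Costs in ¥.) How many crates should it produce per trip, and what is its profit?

Tabulate TR − TC: Q=0: -38; Q=1: -73; Q=2: -97; Q=3: -118; Q=4: -144; Q=5: -173; Q=6: -217.
Profit is highest at Q = 0. Equivalently, the lowest AVC in the table is 110/4 ≈ ¥27.50 at Q = 4, and P = ¥1 falls below it — price never covers variable cost, so the firm shuts down and loses only its fixed cost.

Q = 0 (shut down); profit = -¥38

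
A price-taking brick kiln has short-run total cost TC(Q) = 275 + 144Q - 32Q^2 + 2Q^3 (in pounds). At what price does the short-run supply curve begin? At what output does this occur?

£16 per unit, at Q = 8

The firm shuts down when price falls below the minimum of average variable cost. AVC = VC/Q = 144 - 32Q + 2Q^2.
At the minimum of AVC, MC = AVC. MC = 144 - 64Q + 6Q^2; setting MC = AVC gives 4Q^2 - 32Q = 0, so Q = 8. min AVC = 16.
For P < £16 the firm produces nothing.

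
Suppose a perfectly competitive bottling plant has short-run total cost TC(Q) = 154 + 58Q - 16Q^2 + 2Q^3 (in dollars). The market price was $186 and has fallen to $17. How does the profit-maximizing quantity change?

MC = 58 - 32Q + 6Q^2; the shutdown threshold is min AVC = $26 (at Q = 4).
With P = $186 above the shutdown price, P = MC gives Q = 8.
At P = $17 < min AVC = $26, price no longer covers variable cost at any output, so the firm shuts down: Q = 0.

Output falls from 8 to 0 (the firm shuts down)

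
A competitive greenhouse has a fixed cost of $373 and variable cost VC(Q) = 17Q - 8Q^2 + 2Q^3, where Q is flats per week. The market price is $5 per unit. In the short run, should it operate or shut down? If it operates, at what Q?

Variable cost is VC = 17Q - 8Q^2 + 2Q^3, so AVC = VC/Q = 17 - 8Q + 2Q^2 and MC = dTC/dQ = 17 - 16Q + 6Q^2.
AVC hits its minimum where MC = AVC, at Q = 2, giving min AVC = 17 - 8·2 + 2·2^2 = $9.
With P < min AVC ($5 < $9), every unit sold adds to the loss.
Best response: produce nothing and absorb the $373 fixed cost.

Shut down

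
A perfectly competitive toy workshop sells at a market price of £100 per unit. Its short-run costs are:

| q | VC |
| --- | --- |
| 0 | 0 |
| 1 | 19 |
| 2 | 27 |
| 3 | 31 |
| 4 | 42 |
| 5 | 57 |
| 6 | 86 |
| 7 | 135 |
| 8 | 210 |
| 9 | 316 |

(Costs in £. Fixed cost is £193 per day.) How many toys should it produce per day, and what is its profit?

q = 8; profit = £397

Profit at each row (π = 100q − TC): q=0: -193; q=1: -112; q=2: -20; q=3: 76; q=4: 165; q=5: 250; q=6: 321; q=7: 372; q=8: 397; q=9: 391.
Profit is maximized at q = 8. AVC there is 210/8 = £26.25 ≤ P, so producing beats shutting down (which would give -£193).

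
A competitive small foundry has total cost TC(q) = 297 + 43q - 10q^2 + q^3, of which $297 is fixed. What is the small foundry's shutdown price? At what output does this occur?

$18 per unit, at q = 5

The shutdown price is the minimum of AVC. VC = 43q - 10q^2 + q^3, so AVC = 43 - 10q + q^2.
At the minimum of AVC, MC = AVC. MC = 43 - 20q + 3q^2; setting MC = AVC gives 2q^2 - 10q = 0, so q = 5. min AVC = 18.
So the shutdown price is $18.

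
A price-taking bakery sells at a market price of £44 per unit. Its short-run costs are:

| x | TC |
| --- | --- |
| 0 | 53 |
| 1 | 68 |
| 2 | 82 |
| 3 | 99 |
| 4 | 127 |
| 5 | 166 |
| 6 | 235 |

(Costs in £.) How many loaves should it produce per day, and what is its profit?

x = 5; profit = £54

Profit at each row (π = 44x − TC): x=0: -53; x=1: -24; x=2: 6; x=3: 33; x=4: 49; x=5: 54; x=6: 29.
Profit is maximized at x = 5. AVC there is 113/5 = £22.60 ≤ P, so producing beats shutting down (which would give -£53).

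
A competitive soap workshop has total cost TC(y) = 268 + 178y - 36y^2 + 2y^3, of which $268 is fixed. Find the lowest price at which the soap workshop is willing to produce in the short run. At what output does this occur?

$16 per unit, at y = 9

The shutdown price is the minimum of AVC. VC = 178y - 36y^2 + 2y^3, so AVC = 178 - 36y + 2y^2.
dAVC/dy = -36 + 4y = 0 gives y = 9. min AVC = 178 - 36·9 + 2·9^2 = 16.
The firm shuts down for any P below $16.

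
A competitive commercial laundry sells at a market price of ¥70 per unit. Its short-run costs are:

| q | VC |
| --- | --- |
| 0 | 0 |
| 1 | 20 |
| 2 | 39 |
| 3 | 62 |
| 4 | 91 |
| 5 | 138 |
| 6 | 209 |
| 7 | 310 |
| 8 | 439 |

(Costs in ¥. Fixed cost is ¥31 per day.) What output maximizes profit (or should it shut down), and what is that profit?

q = 5; profit = ¥181

Compute π = P·q − TC at each output: q=0: -31; q=1: 19; q=2: 70; q=3: 117; q=4: 158; q=5: 181; q=6: 180; q=7: 149; q=8: 90.
Profit is maximized at q = 5. AVC there is 138/5 = ¥27.60 ≤ P, so producing beats shutting down (which would give -¥31).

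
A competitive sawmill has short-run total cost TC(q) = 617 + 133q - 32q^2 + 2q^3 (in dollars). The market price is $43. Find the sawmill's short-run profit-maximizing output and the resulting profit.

Profit = -$293 at q = 9

AVC = 133 - 32q + 2q^2 has its minimum $5 at q = 8; price $43 clears that bar, so the firm operates.
With MC = 133 - 64q + 6q^2, P = MC on the upward-sloping part at q* = 9.
TR = 43·9 = 387. TC = 617 + 63 = 680. Profit = 387 − 680 = -$293.
Shutting down would mean losing the fixed cost of $617, so operating at a loss of $293 is better by $324.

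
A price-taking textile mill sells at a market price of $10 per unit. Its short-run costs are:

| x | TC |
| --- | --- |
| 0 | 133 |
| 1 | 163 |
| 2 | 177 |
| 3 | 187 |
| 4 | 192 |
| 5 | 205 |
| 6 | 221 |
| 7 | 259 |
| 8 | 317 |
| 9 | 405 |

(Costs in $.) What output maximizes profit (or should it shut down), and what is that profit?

x = 0 (shut down); profit = -$133

Tabulate TR − TC: x=0: -133; x=1: -153; x=2: -157; x=3: -157; x=4: -152; x=5: -155; x=6: -161; x=7: -189; x=8: -237; x=9: -315.
Profit is highest at x = 0. Equivalently, the lowest AVC in the table is 72/5 ≈ $14.40 at x = 5, and P = $10 falls below it — price never covers variable cost, so the firm shuts down and loses only its fixed cost.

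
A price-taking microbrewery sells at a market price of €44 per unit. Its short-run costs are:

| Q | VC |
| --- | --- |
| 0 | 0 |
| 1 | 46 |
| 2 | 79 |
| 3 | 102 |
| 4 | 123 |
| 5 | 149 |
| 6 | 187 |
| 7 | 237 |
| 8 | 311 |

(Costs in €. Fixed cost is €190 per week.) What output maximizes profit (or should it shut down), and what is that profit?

Compute π = P·Q − TC at each output: Q=0: -190; Q=1: -192; Q=2: -181; Q=3: -160; Q=4: -137; Q=5: -119; Q=6: -113; Q=7: -119; Q=8: -149.
Profit is maximized at Q = 6. AVC there is 187/6 = €31.17 ≤ P, so producing beats shutting down (which would give -€190).

Q = 6; profit = -€113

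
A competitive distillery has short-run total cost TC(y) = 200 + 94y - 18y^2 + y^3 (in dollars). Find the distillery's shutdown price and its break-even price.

AVC = 94 - 18y + y^2; minimized at y = 9, giving min AVC = $13. That is the shutdown price.
ATC = 200/y + 94 - 18y + y^2. Setting dATC/dy = −200/y^2 − 18 + 2y = 0 gives y = 10 (since 2·10^3 − 18·10^2 = 200).
min ATC = 200/10 + 94 − 18·10 + 10^2 = $34. That is the break-even price.
Between these two prices the firm operates at a loss; above $34 it earns a profit.

Shutdown price = $13; break-even price = $34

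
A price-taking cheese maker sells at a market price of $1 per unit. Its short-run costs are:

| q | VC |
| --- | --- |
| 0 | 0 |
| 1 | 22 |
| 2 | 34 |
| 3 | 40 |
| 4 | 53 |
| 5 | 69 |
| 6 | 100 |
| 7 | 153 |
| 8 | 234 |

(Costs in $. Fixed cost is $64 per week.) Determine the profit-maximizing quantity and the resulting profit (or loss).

Profit at each row (π = 1q − TC): q=0: -64; q=1: -85; q=2: -96; q=3: -101; q=4: -113; q=5: -128; q=6: -158; q=7: -210; q=8: -290.
Profit is highest at q = 0. Equivalently, the lowest AVC in the table is 53/4 ≈ $13.25 at q = 4, and P = $1 falls below it — price never covers variable cost, so the firm shuts down and loses only its fixed cost.

q = 0 (shut down); profit = -$64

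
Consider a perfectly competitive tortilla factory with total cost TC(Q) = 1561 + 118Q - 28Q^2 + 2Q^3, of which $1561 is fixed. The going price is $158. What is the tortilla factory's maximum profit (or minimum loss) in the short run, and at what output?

AVC = 118 - 28Q + 2Q^2 has its minimum $20 at Q = 7; price $158 clears that bar, so the firm operates.
MC = 118 - 56Q + 6Q^2. Setting P = MC and taking the root on the rising branch gives Q* = 10.
TR = 158·10 = 1580. TC = 1561 + 380 = 1941. Profit = 1580 − 1941 = -$361.
That loss of $361 beats the $1561 the firm would lose by shutting down; producing recovers $1200 of fixed cost.

Profit = -$361 at Q = 10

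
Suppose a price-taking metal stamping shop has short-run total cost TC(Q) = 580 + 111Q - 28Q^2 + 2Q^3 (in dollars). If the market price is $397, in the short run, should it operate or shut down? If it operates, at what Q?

Variable cost is VC = 111Q - 28Q^2 + 2Q^3, so AVC = VC/Q = 111 - 28Q + 2Q^2 and MC = dTC/dQ = 111 - 56Q + 6Q^2.
AVC hits its minimum where MC = AVC, at Q = 7, giving min AVC = 111 - 28·7 + 2·7^2 = $13.
P = $397 exceeds min AVC = $13, so the firm stays open.
Set P = MC: 397 = 111 - 56Q + 6Q^2 → -286 - 56Q + 6Q^2 = 0. The roots are Q = -11/3 and Q = 13; the profit-maximizing output is on the rising part of MC, so Q* = 13.
Check: AVC at Q = 13 is $85 ≤ P, so revenue covers variable cost.
Profit = P·Q − TC = 397·13 − 1685 = $3476.

Produce at Q = 13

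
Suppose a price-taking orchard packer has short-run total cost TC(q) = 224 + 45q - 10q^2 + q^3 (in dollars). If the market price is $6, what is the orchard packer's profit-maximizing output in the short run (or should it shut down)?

Shut down

Strip out fixed cost: VC = 45q - 10q^2 + q^3. Then AVC = 45 - 10q + q^2 and MC = 45 - 20q + 3q^2.
AVC hits its minimum where MC = AVC, at q = 5, giving min AVC = 45 - 10·5 + 5^2 = $20.
With P < min AVC ($6 < $20), every unit sold adds to the loss.
Shutting down limits the loss to fixed cost, $224.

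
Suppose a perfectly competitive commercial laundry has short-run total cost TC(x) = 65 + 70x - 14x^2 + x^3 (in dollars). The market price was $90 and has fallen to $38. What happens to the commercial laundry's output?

MC = 70 - 28x + 3x^2; the shutdown threshold is min AVC = $21 (at x = 7).
With P = $90 above the shutdown price, P = MC gives x = 10.
At P = $38 ≥ min AVC, set P = MC: x = 8. The firm stays open but cuts output.

Output falls from 10 to 8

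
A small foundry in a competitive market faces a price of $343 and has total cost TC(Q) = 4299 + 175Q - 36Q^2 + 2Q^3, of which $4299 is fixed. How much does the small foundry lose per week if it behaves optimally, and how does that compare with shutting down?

AVC = 175 - 36Q + 2Q^2; min AVC = $13 at Q = 9. Since P = $343 ≥ min AVC, the firm produces.
With MC = 175 - 72Q + 6Q^2, P = MC on the upward-sloping part at Q* = 14.
TR = 343·14 = 4802. TC = 4299 + 882 = 5181. Profit = 4802 − 5181 = -$379.
By producing, the firm covers all variable cost plus $3920 of fixed cost; shutting down would lose the full $4299.

Profit = -$379 at Q = 14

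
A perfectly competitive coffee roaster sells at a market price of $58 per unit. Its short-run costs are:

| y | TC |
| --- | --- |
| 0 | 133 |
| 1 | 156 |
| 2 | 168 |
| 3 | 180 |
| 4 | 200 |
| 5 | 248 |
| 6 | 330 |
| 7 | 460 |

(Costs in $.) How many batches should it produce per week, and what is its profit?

Compute π = P·y − TC at each output: y=0: -133; y=1: -98; y=2: -52; y=3: -6; y=4: 32; y=5: 42; y=6: 18; y=7: -54.
Profit is maximized at y = 5. AVC there is 115/5 = $23 ≤ P, so producing beats shutting down (which would give -$133).

y = 5; profit = $42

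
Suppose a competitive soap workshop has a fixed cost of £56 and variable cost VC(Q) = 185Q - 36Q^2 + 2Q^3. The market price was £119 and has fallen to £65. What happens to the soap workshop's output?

Output falls from 11 to 10

AVC = 185 - 36Q + 2Q^2, minimized at Q = 9 where min AVC = £23. MC = 185 - 72Q + 6Q^2.
At P = £119 ≥ min AVC, set P = MC on the rising branch: Q = 11.
At P = £65 ≥ min AVC, set P = MC: Q = 10. The firm stays open but cuts output.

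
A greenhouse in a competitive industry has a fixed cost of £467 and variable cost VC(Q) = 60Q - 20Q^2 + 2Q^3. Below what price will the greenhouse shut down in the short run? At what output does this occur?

The shutdown price is the minimum of AVC. VC = 60Q - 20Q^2 + 2Q^3, so AVC = 60 - 20Q + 2Q^2.
dAVC/dQ = -20 + 4Q = 0 gives Q = 5. min AVC = 60 - 20·5 + 2·5^2 = 10.
For P < £10 the firm produces nothing.

£10 per unit, at Q = 5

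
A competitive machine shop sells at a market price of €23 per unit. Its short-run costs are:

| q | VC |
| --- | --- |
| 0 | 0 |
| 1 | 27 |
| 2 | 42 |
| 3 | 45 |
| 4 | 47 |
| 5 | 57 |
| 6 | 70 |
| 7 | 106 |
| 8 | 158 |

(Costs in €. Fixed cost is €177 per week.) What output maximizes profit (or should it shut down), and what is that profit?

Profit at each row (π = 23q − TC): q=0: -177; q=1: -181; q=2: -173; q=3: -153; q=4: -132; q=5: -119; q=6: -109; q=7: -122; q=8: -151.
Profit is maximized at q = 6. AVC there is 70/6 = €11.67 ≤ P, so producing beats shutting down (which would give -€177).

q = 6; profit = -€109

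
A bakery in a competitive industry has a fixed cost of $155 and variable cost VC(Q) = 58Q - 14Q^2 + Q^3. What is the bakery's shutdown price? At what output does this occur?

$9 per unit, at Q = 7

The firm shuts down when price falls below the minimum of average variable cost. AVC = VC/Q = 58 - 14Q + Q^2.
At the minimum of AVC, MC = AVC. MC = 58 - 28Q + 3Q^2; setting MC = AVC gives 2Q^2 - 14Q = 0, so Q = 7. min AVC = 9.
So the shutdown price is $9.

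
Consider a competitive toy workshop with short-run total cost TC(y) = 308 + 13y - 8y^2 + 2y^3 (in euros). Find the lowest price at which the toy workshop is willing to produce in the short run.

€5 per unit

Short-run supply begins at min AVC. From VC = 13y - 8y^2 + 2y^3, AVC = 13 - 8y + 2y^2.
At the minimum of AVC, MC = AVC. MC = 13 - 16y + 6y^2; setting MC = AVC gives 4y^2 - 8y = 0, so y = 2. min AVC = 5.
The firm shuts down for any P below €5.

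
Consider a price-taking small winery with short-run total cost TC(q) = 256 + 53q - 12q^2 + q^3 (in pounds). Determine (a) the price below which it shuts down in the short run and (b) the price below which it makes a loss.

Shutdown price = £17; break-even price = £53

AVC = 53 - 12q + q^2; minimized at q = 6, giving min AVC = £17. That is the shutdown price.
ATC = 256/q + 53 - 12q + q^2. Setting dATC/dq = −256/q^2 − 12 + 2q = 0 gives q = 8 (since 2·8^3 − 12·8^2 = 256).
min ATC = 256/8 + 53 − 12·8 + 8^2 = £53. That is the break-even price.
For £17 ≤ P < £53 the firm produces at a loss; below £17 it shuts down.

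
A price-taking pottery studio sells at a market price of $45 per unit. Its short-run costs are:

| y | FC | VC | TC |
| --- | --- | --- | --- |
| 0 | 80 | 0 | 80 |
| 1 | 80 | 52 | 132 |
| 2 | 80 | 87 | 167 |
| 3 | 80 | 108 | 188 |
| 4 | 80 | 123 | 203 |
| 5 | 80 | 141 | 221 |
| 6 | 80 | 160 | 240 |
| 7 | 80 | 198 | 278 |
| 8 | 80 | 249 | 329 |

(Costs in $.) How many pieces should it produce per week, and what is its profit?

Profit at each row (π = 45y − TC): y=0: -80; y=1: -87; y=2: -77; y=3: -53; y=4: -23; y=5: 4; y=6: 30; y=7: 37; y=8: 31.
Profit is maximized at y = 7. AVC there is 198/7 = $28.29 ≤ P, so producing beats shutting down (which would give -$80).

y = 7; profit = $37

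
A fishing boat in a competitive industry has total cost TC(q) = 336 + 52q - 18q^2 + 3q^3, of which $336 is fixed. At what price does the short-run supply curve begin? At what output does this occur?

Short-run supply begins at min AVC. From VC = 52q - 18q^2 + 3q^3, AVC = 52 - 18q + 3q^2.
dAVC/dq = -18 + 6q = 0 gives q = 3. min AVC = 52 - 18·3 + 3·3^2 = 25.
So the shutdown price is $25.

$25 per unit, at q = 3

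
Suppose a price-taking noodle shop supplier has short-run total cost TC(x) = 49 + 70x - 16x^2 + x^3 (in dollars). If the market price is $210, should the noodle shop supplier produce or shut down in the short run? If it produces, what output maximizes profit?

Produce at x = 14

From TC, MC = TC'(x) = 70 - 32x + 3x^2 and AVC = VC/x = 70 - 16x + x^2.
AVC hits its minimum where MC = AVC, at x = 8, giving min AVC = 70 - 16·8 + 8^2 = $6.
P = $210 exceeds min AVC = $6, so the firm stays open.
Set P = MC: 210 = 70 - 32x + 3x^2 → -140 - 32x + 3x^2 = 0. The roots are x = -10/3 and x = 14; the profit-maximizing output is on the rising part of MC, so x* = 14.
Check: AVC at x = 14 is $42 ≤ P, so revenue covers variable cost.
Profit = P·x − TC = 210·14 − 637 = $2303.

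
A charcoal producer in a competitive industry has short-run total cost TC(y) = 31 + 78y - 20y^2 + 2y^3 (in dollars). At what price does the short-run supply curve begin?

$28 per unit

The firm shuts down when price falls below the minimum of average variable cost. AVC = VC/y = 78 - 20y + 2y^2.
dAVC/dy = -20 + 4y = 0 gives y = 5. min AVC = 78 - 20·5 + 2·5^2 = 28.
The firm shuts down for any P below $28.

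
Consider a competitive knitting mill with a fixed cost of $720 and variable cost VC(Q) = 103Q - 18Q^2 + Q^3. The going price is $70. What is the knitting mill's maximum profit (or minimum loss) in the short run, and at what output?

AVC = 103 - 18Q + Q^2 has its minimum $22 at Q = 9; price $70 clears that bar, so the firm operates.
With MC = 103 - 36Q + 3Q^2, P = MC on the upward-sloping part at Q* = 11.
TR = 70·11 = 770. TC = 720 + 286 = 1006. Profit = 770 − 1006 = -$236.
Shutting down would mean losing the fixed cost of $720, so operating at a loss of $236 is better by $484.

Profit = -$236 at Q = 11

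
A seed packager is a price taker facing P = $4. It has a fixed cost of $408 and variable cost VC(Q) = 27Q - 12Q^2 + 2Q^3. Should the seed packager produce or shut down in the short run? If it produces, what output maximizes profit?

Variable cost is VC = 27Q - 12Q^2 + 2Q^3, so AVC = VC/Q = 27 - 12Q + 2Q^2 and MC = dTC/dQ = 27 - 24Q + 6Q^2.
The AVC parabola has its vertex at Q = 12/4 = 3, where AVC = 27 - 12·3 + 2·3^2 = $9.
Since P = $4 < min AVC = $9, price fails to cover variable cost at any output.
The firm minimizes its loss by shutting down and losing only its fixed cost of $408.

Shut down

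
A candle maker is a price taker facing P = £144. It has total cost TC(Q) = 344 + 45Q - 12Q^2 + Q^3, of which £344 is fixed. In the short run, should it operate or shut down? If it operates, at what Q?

Strip out fixed cost: VC = 45Q - 12Q^2 + Q^3. Then AVC = 45 - 12Q + Q^2 and MC = 45 - 24Q + 3Q^2.
AVC hits its minimum where MC = AVC, at Q = 6, giving min AVC = 45 - 12·6 + 6^2 = £9.
Because £144 ≥ £9, revenue can cover variable cost; the firm operates.
Solving P = MC: -99 - 24Q + 3Q^2 = 0 ⇒ Q = -3 or 11. On the upward-sloping branch, Q* = 11.
Check: AVC at Q = 11 is £34 ≤ P, so revenue covers variable cost.
Profit = P·Q − TC = 144·11 − 718 = £866.

Produce at Q = 11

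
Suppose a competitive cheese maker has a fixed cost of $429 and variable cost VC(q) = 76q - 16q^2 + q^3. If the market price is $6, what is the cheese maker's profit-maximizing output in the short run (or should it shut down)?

Strip out fixed cost: VC = 76q - 16q^2 + q^3. Then AVC = 76 - 16q + q^2 and MC = 76 - 32q + 3q^2.
AVC hits its minimum where MC = AVC, at q = 8, giving min AVC = 76 - 16·8 + 8^2 = $12.
P = $6 lies below min AVC = $12; no output level covers variable cost.
Best response: produce nothing and absorb the $429 fixed cost.

Shut down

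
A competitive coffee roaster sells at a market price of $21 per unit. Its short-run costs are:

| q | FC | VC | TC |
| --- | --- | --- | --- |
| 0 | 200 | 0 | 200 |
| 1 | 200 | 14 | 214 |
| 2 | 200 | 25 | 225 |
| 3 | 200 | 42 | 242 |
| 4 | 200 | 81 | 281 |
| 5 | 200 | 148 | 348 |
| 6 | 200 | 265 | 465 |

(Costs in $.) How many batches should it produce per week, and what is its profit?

Compute π = P·q − TC at each output: q=0: -200; q=1: -193; q=2: -183; q=3: -179; q=4: -197; q=5: -243; q=6: -339.
Profit is maximized at q = 3. AVC there is 42/3 = $14 ≤ P, so producing beats shutting down (which would give -$200).

q = 3; profit = -$179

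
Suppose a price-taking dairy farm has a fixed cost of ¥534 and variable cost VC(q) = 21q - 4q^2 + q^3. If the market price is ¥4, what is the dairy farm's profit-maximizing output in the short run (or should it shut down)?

Strip out fixed cost: VC = 21q - 4q^2 + q^3. Then AVC = 21 - 4q + q^2 and MC = 21 - 8q + 3q^2.
AVC hits its minimum where MC = AVC, at q = 2, giving min AVC = 21 - 4·2 + 2^2 = ¥17.
Since P = ¥4 < min AVC = ¥17, price fails to cover variable cost at any output.
Best response: produce nothing and absorb the ¥534 fixed cost.

Shut down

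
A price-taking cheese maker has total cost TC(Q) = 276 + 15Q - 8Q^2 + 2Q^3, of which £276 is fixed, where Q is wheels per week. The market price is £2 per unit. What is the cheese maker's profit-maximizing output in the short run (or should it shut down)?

Shut down

Variable cost is VC = 15Q - 8Q^2 + 2Q^3, so AVC = VC/Q = 15 - 8Q + 2Q^2 and MC = dTC/dQ = 15 - 16Q + 6Q^2.
AVC hits its minimum where MC = AVC, at Q = 2, giving min AVC = 15 - 8·2 + 2·2^2 = £7.
With P < min AVC (£2 < £7), every unit sold adds to the loss.
Shutting down limits the loss to fixed cost, £276.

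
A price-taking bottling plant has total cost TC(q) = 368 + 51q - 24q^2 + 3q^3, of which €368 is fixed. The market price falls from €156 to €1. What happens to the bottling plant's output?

Output falls from 7 to 0 (the firm shuts down)

AVC = 51 - 24q + 3q^2, minimized at q = 4 where min AVC = €3. MC = 51 - 48q + 9q^2.
At P = €156 ≥ min AVC, set P = MC on the rising branch: q = 7.
At P = €1 < min AVC = €3, price no longer covers variable cost at any output, so the firm shuts down: q = 0.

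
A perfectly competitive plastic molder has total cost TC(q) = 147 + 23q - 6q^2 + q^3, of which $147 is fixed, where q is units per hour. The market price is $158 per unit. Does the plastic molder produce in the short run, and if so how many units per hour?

Produce at q = 9

Variable cost is VC = 23q - 6q^2 + q^3, so AVC = VC/q = 23 - 6q + q^2 and MC = dTC/dq = 23 - 12q + 3q^2.
AVC hits its minimum where MC = AVC, at q = 3, giving min AVC = 23 - 6·3 + 3^2 = $14.
Since P = $158 ≥ min AVC = $14, price covers variable cost and the firm should produce.
Solving P = MC: -135 - 12q + 3q^2 = 0 ⇒ q = -5 or 9. On the upward-sloping branch, q* = 9.
Check: AVC at q = 9 is $50 ≤ P, so revenue covers variable cost.
Profit = P·q − TC = 158·9 − 597 = $825.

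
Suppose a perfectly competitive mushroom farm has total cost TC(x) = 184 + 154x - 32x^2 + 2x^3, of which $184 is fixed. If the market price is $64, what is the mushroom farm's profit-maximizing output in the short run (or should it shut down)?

Strip out fixed cost: VC = 154x - 32x^2 + 2x^3. Then AVC = 154 - 32x + 2x^2 and MC = 154 - 64x + 6x^2.
The AVC parabola has its vertex at x = 32/4 = 8, where AVC = 154 - 32·8 + 2·8^2 = $26.
Since P = $64 ≥ min AVC = $26, price covers variable cost and the firm should produce.
P = MC gives 90 - 64x + 6x^2 = 0, with roots 5/3 and 9. Take the larger (rising MC): x* = 9.
Check: AVC at x = 9 is $28 ≤ P, so revenue covers variable cost.
Profit = P·x − TC = 64·9 − 436 = $140.

Produce at x = 9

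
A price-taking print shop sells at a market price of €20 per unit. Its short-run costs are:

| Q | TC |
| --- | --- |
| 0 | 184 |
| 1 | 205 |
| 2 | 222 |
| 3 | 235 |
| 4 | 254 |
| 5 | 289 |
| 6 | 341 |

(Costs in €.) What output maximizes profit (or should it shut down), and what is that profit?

Profit at each row (π = 20Q − TC): Q=0: -184; Q=1: -185; Q=2: -182; Q=3: -175; Q=4: -174; Q=5: -189; Q=6: -221.
Profit is maximized at Q = 4. AVC there is 70/4 = €17.50 ≤ P, so producing beats shutting down (which would give -€184).

Q = 4; profit = -€174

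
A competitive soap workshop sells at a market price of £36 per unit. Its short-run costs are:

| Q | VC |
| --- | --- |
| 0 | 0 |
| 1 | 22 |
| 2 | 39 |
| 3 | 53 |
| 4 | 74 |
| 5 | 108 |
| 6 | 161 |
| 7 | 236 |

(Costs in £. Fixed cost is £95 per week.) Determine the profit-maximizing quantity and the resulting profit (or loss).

Compute π = P·Q − TC at each output: Q=0: -95; Q=1: -81; Q=2: -62; Q=3: -40; Q=4: -25; Q=5: -23; Q=6: -40; Q=7: -79.
Profit is maximized at Q = 5. AVC there is 108/5 = £21.60 ≤ P, so producing beats shutting down (which would give -£95).

Q = 5; profit = -£23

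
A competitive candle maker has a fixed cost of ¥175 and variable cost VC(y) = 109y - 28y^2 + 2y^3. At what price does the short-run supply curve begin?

The firm shuts down when price falls below the minimum of average variable cost. AVC = VC/y = 109 - 28y + 2y^2.
dAVC/dy = -28 + 4y = 0 gives y = 7. min AVC = 109 - 28·7 + 2·7^2 = 11.
So the shutdown price is ¥11.

¥11 per unit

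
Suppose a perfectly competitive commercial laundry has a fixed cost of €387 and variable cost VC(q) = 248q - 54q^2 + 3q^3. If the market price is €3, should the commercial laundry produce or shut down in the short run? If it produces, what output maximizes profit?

From TC, MC = TC'(q) = 248 - 108q + 9q^2 and AVC = VC/q = 248 - 54q + 3q^2.
AVC hits its minimum where MC = AVC, at q = 9, giving min AVC = 248 - 54·9 + 3·9^2 = €5.
P = €3 lies below min AVC = €5; no output level covers variable cost.
Shutting down limits the loss to fixed cost, €387.

Shut down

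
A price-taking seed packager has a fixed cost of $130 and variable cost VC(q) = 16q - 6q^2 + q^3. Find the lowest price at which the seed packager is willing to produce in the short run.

$7 per unit

Short-run supply begins at min AVC. From VC = 16q - 6q^2 + q^3, AVC = 16 - 6q + q^2.
dAVC/dq = -6 + 2q = 0 gives q = 3. min AVC = 16 - 6·3 + 3^2 = 7.
The firm shuts down for any P below $7.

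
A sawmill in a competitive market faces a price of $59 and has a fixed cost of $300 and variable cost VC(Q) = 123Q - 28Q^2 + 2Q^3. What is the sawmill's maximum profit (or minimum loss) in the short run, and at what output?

AVC = 123 - 28Q + 2Q^2; min AVC = $25 at Q = 7. Since P = $59 ≥ min AVC, the firm produces.
MC = 123 - 56Q + 6Q^2. Setting P = MC and taking the root on the rising branch gives Q* = 8.
TR = 59·8 = 472. TC = 300 + 216 = 516. Profit = 472 − 516 = -$44.
That loss of $44 beats the $300 the firm would lose by shutting down; producing recovers $256 of fixed cost.

Profit = -$44 at Q = 8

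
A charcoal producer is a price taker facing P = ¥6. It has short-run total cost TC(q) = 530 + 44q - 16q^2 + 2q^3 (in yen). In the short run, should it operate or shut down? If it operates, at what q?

Shut down

Strip out fixed cost: VC = 44q - 16q^2 + 2q^3. Then AVC = 44 - 16q + 2q^2 and MC = 44 - 32q + 6q^2.
AVC is minimized where dAVC/dq = -16 + 4q = 0, at q = 4; min AVC = 44 - 16·4 + 2·4^2 = ¥12.
With P < min AVC (¥6 < ¥12), every unit sold adds to the loss.
The firm minimizes its loss by shutting down and losing only its fixed cost of ¥530.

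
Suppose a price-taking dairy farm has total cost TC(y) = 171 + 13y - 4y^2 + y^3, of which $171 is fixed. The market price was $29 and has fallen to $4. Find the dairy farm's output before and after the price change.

Output falls from 4 to 0 (the firm shuts down)

MC = 13 - 8y + 3y^2; the shutdown threshold is min AVC = $9 (at y = 2).
With P = $29 above the shutdown price, P = MC gives y = 4.
At P = $4 < min AVC = $9, price no longer covers variable cost at any output, so the firm shuts down: y = 0.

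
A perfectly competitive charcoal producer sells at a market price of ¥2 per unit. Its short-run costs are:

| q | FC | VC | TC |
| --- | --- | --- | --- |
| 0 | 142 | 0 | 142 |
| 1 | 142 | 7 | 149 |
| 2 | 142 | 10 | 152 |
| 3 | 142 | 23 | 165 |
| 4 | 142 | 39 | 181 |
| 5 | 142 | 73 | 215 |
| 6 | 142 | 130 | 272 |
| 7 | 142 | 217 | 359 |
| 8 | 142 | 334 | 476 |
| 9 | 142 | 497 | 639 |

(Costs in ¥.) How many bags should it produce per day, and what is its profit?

Compute π = P·q − TC at each output: q=0: -142; q=1: -147; q=2: -148; q=3: -159; q=4: -173; q=5: -205; q=6: -260; q=7: -345; q=8: -460; q=9: -621.
Profit is highest at q = 0. Equivalently, the lowest AVC in the table is 10/2 ≈ ¥5 at q = 2, and P = ¥2 falls below it — price never covers variable cost, so the firm shuts down and loses only its fixed cost.

q = 0 (shut down); profit = -¥142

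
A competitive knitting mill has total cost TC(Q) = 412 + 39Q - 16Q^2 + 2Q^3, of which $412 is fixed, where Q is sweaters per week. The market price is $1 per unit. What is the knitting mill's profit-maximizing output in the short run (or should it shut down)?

From TC, MC = TC'(Q) = 39 - 32Q + 6Q^2 and AVC = VC/Q = 39 - 16Q + 2Q^2.
AVC hits its minimum where MC = AVC, at Q = 4, giving min AVC = 39 - 16·4 + 2·4^2 = $7.
Since P = $1 < min AVC = $7, price fails to cover variable cost at any output.
The firm minimizes its loss by shutting down and losing only its fixed cost of $412.

Shut down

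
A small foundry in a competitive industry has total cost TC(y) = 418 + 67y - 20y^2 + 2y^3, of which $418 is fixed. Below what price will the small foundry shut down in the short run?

The firm shuts down when price falls below the minimum of average variable cost. AVC = VC/y = 67 - 20y + 2y^2.
At the minimum of AVC, MC = AVC. MC = 67 - 40y + 6y^2; setting MC = AVC gives 4y^2 - 20y = 0, so y = 5. min AVC = 17.
The firm shuts down for any P below $17.

$17 per unit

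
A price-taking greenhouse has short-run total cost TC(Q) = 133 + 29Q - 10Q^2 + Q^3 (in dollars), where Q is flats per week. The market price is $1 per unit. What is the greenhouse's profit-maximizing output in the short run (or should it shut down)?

Shut down

Variable cost is VC = 29Q - 10Q^2 + Q^3, so AVC = VC/Q = 29 - 10Q + Q^2 and MC = dTC/dQ = 29 - 20Q + 3Q^2.
AVC hits its minimum where MC = AVC, at Q = 5, giving min AVC = 29 - 10·5 + 5^2 = $4.
Since P = $1 < min AVC = $4, price fails to cover variable cost at any output.
Best response: produce nothing and absorb the $133 fixed cost.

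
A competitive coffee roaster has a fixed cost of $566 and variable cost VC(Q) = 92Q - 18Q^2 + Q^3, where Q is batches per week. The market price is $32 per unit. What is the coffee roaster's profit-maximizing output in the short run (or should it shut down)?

Produce at Q = 10

Variable cost is VC = 92Q - 18Q^2 + Q^3, so AVC = VC/Q = 92 - 18Q + Q^2 and MC = dTC/dQ = 92 - 36Q + 3Q^2.
AVC hits its minimum where MC = AVC, at Q = 9, giving min AVC = 92 - 18·9 + 9^2 = $11.
Because $32 ≥ $11, revenue can cover variable cost; the firm operates.
P = MC gives 60 - 36Q + 3Q^2 = 0, with roots 2 and 10. Take the larger (rising MC): Q* = 10.
Check: AVC at Q = 10 is $12 ≤ P, so revenue covers variable cost.
Profit = P·Q − TC = 32·10 − 686 = -$366, a loss, but smaller than the $566 fixed cost the firm would lose by shutting down.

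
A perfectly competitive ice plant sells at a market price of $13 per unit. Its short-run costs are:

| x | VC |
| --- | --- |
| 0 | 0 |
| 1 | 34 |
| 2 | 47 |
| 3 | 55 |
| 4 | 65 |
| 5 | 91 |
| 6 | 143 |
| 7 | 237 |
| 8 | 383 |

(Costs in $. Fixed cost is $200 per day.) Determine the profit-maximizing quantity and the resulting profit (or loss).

x = 0 (shut down); profit = -$200

Tabulate TR − TC: x=0: -200; x=1: -221; x=2: -221; x=3: -216; x=4: -213; x=5: -226; x=6: -265; x=7: -346; x=8: -479.
Profit is highest at x = 0. Equivalently, the lowest AVC in the table is 65/4 ≈ $16.25 at x = 4, and P = $13 falls below it — price never covers variable cost, so the firm shuts down and loses only its fixed cost.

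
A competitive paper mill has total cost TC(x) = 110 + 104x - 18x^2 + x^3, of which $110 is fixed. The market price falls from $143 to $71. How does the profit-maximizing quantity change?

Output falls from 13 to 11

AVC = 104 - 18x + x^2, minimized at x = 9 where min AVC = $23. MC = 104 - 36x + 3x^2.
With P = $143 above the shutdown price, P = MC gives x = 13.
At P = $71 ≥ min AVC, set P = MC: x = 11. The firm stays open but cuts output.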